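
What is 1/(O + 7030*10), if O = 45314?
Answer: 1/115614 ≈ 8.6495e-6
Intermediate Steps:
1/(O + 7030*10) = 1/(45314 + 7030*10) = 1/(45314 + 70300) = 1/115614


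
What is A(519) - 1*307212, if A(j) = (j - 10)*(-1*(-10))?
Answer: -302122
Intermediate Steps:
A(j) = -100 + 10*j (A(j) = (-10 + j)*10 = -100 + 10*j)
A(519) - 1*307212 = (-100 + 10*519) - 1*307212 = (-100 + 5190) - 307212 = 5090 - 307212 = -302122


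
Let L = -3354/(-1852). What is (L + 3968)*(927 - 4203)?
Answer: -6021361710/463 ≈ -1.3005e+7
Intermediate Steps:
L = 1677/926 (L = -3354*(-1/1852) = 1677/926 ≈ 1.8110)
(L + 3968)*(927 - 4203) = (1677/926 + 3968)*(927 - 4203) = (3676045/926)*(-3276) = -6021361710/463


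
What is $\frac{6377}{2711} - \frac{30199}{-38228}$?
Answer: $\frac{325649445}{103636108} \approx 3.1422$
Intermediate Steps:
$\frac{6377}{2711} - \frac{30199}{-38228} = 6377 \cdot \frac{1}{2711} - - \frac{30199}{38228} = \frac{6377}{2711} + \frac{30199}{38228} = \frac{325649445}{103636108}$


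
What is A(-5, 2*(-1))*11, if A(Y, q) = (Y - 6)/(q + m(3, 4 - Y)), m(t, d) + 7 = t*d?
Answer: -121/18 ≈ -6.7222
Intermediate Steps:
m(t, d) = -7 + d*t (m(t, d) = -7 + t*d = -7 + d*t)
A(Y, q) = (-6 + Y)/(5 + q - 3*Y) (A(Y, q) = (Y - 6)/(q + (-7 + (4 - Y)*3)) = (-6 + Y)/(q + (-7 + (12 - 3*Y))) = (-6 + Y)/(q + (5 - 3*Y)) = (-6 + Y)/(5 + q - 3*Y))
A(-5, 2*(-1))*11 = ((6 - 1*(-5))/(-5 - 2*(-1) + 3*(-5)))*11 = ((6 + 5)/(-5 - 1*(-2) - 15))*11 = (11/(-5 + 2 - 15))*11 = (11/(-18))*11 = -1/18*11*11 = -11/18*11 = -121/18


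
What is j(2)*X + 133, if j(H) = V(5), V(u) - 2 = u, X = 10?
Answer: 203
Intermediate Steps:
V(u) = 2 + u
j(H) = 7 (j(H) = 2 + 5 = 7)
j(2)*X + 133 = 7*10 + 133 = 70 + 133 = 203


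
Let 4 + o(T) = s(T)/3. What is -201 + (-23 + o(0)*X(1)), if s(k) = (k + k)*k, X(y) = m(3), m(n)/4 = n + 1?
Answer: -288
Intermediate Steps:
m(n) = 4 + 4*n (m(n) = 4*(n + 1) = 4*(1 + n) = 4 + 4*n)
X(y) = 16 (X(y) = 4 + 4*3 = 4 + 12 = 16)
s(k) = 2*k² (s(k) = (2*k)*k = 2*k²)
o(T) = -4 + 2*T²/3 (o(T) = -4 + (2*T²)/3 = -4 + (2*T²)*(⅓) = -4 + 2*T²/3)
-201 + (-23 + o(0)*X(1)) = -201 + (-23 + (-4 + (⅔)*0²)*16) = -201 + (-23 + (-4 + (⅔)*0)*16) = -201 + (-23 + (-4 + 0)*16) = -201 + (-23 - 4*16) = -201 + (-23 - 64) = -201 - 87 = -288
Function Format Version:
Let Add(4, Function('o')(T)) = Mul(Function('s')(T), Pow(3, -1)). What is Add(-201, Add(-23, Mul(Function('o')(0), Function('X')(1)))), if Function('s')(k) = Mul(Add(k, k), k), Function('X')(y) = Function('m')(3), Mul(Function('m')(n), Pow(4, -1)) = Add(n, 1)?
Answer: -288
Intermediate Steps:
Function('m')(n) = Add(4, Mul(4, n)) (Function('m')(n) = Mul(4, Add(n, 1)) = Mul(4, Add(1, n)) = Add(4, Mul(4, n)))
Function('X')(y) = 16 (Function('X')(y) = Add(4, Mul(4, 3)) = Add(4, 12) = 16)
Function('s')(k) = Mul(2, Pow(k, 2)) (Function('s')(k) = Mul(Mul(2, k), k) = Mul(2, Pow(k, 2)))
Function('o')(T) = Add(-4, Mul(Rational(2, 3), Pow(T, 2))) (Function('o')(T) = Add(-4, Mul(Mul(2, Pow(T, 2)), Pow(3, -1))) = Add(-4, Mul(Mul(2, Pow(T, 2)), Rational(1, 3))) = Add(-4, Mul(Rational(2, 3), Pow(T, 2))))
Add(-201, Add(-23, Mul(Function('o')(0), Function('X')(1)))) = Add(-201, Add(-23, Mul(Add(-4, Mul(Rational(2, 3), Pow(0, 2))), 16))) = Add(-201, Add(-23, Mul(Add(-4, Mul(Rational(2, 3), 0)), 16))) = Add(-201, Add(-23, Mul(Add(-4, 0), 16))) = Add(-201, Add(-23, Mul(-4, 16))) = Add(-201, Add(-23, -64)) = Add(-201, -87) = -288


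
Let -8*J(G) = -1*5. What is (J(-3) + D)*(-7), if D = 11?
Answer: -651/8 ≈ -81.375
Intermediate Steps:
J(G) = 5/8 (J(G) = -(-1)*5/8 = -⅛*(-5) = 5/8)
(J(-3) + D)*(-7) = (5/8 + 11)*(-7) = (93/8)*(-7) = -651/8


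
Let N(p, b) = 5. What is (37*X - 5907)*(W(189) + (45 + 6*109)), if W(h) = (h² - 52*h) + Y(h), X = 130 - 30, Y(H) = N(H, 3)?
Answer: -58699579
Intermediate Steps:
Y(H) = 5
X = 100
W(h) = 5 + h² - 52*h (W(h) = (h² - 52*h) + 5 = 5 + h² - 52*h)
(37*X - 5907)*(W(189) + (45 + 6*109)) = (37*100 - 5907)*((5 + 189² - 52*189) + (45 + 6*109)) = (3700 - 5907)*((5 + 35721 - 9828) + (45 + 654)) = -2207*(25898 + 699) = -2207*26597 = -58699579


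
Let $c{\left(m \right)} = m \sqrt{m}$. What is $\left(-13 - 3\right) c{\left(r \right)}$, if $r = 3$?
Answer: $- 48 \sqrt{3} \approx -83.138$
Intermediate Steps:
$c{\left(m \right)} = m^{\frac{3}{2}}$
$\left(-13 - 3\right) c{\left(r \right)} = \left(-13 - 3\right) 3^{\frac{3}{2}} = - 16 \cdot 3 \sqrt{3} = - 48 \sqrt{3}$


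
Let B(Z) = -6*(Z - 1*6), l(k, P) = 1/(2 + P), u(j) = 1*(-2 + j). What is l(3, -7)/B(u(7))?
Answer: -1/30 ≈ -0.033333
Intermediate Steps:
u(j) = -2 + j
B(Z) = 36 - 6*Z (B(Z) = -6*(Z - 6) = -6*(-6 + Z) = 36 - 6*Z)
l(3, -7)/B(u(7)) = 1/((2 - 7)*(36 - 6*(-2 + 7))) = 1/((-5)*(36 - 6*5)) = -1/(5*(36 - 30)) = -⅕/6 = -⅕*⅙ = -1/30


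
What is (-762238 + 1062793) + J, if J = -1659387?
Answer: -1358832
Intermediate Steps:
(-762238 + 1062793) + J = (-762238 + 1062793) - 1659387 = 300555 - 1659387 = -1358832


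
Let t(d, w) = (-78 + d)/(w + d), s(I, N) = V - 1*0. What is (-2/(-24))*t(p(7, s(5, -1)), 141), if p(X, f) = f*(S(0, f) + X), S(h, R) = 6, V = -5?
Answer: -143/912 ≈ -0.15680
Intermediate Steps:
s(I, N) = -5 (s(I, N) = -5 - 1*0 = -5 + 0 = -5)
p(X, f) = f*(6 + X)
t(d, w) = (-78 + d)/(d + w)
(-2/(-24))*t(p(7, s(5, -1)), 141) = (-2/(-24))*((-78 - 5*(6 + 7))/(-5*(6 + 7) + 141)) = (-2*(-1/24))*((-78 - 5*13)/(-5*13 + 141)) = ((-78 - 65)/(-65 + 141))/12 = (-143/76)/12 = ((1/76)*(-143))/12 = (1/12)*(-143/76) = -143/912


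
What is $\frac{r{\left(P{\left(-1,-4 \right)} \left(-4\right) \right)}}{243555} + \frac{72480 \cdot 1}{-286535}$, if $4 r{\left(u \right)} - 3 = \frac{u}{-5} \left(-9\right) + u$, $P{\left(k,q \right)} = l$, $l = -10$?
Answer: $- \frac{2823140563}{11165925108} \approx -0.25284$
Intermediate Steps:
$P{\left(k,q \right)} = -10$
$r{\left(u \right)} = \frac{3}{4} + \frac{7 u}{10}$ ($r{\left(u \right)} = \frac{3}{4} + \frac{\frac{u}{-5} \left(-9\right) + u}{4} = \frac{3}{4} + \frac{u \left(- \frac{1}{5}\right) \left(-9\right) + u}{4} = \frac{3}{4} + \frac{- \frac{u}{5} \left(-9\right) + u}{4} = \frac{3}{4} + \frac{\frac{9 u}{5} + u}{4} = \frac{3}{4} + \frac{\frac{14}{5} u}{4} = \frac{3}{4} + \frac{7 u}{10}$)
$\frac{r{\left(P{\left(-1,-4 \right)} \left(-4\right) \right)}}{243555} + \frac{72480 \cdot 1}{-286535} = \frac{\frac{3}{4} + \frac{7 \left(\left(-10\right) \left(-4\right)\right)}{10}}{243555} + \frac{72480 \cdot 1}{-286535} = \left(\frac{3}{4} + \frac{7}{10} \cdot 40\right) \frac{1}{243555} + 72480 \left(- \frac{1}{286535}\right) = \left(\frac{3}{4} + 28\right) \frac{1}{243555} - \frac{14496}{57307} = \frac{115}{4} \cdot \frac{1}{243555} - \frac{14496}{57307} = \frac{23}{194844} - \frac{14496}{57307} = - \frac{2823140563}{11165925108}$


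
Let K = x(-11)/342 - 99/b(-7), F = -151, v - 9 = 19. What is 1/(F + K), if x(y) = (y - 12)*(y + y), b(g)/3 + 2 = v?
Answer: -4446/670411 ≈ -0.0066318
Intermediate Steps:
v = 28 (v = 9 + 19 = 28)
b(g) = 78 (b(g) = -6 + 3*28 = -6 + 84 = 78)
x(y) = 2*y*(-12 + y) (x(y) = (-12 + y)*(2*y) = 2*y*(-12 + y))
K = 935/4446 (K = (2*(-11)*(-12 - 11))/342 - 99/78 = (2*(-11)*(-23))*(1/342) - 99*1/78 = 506*(1/342) - 33/26 = 253/171 - 33/26 = 935/4446 ≈ 0.21030)
1/(F + K) = 1/(-151 + 935/4446) = 1/(-670411/4446) = -4446/670411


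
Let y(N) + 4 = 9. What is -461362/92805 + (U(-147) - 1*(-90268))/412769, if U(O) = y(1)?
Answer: -182058145613/38307027045 ≈ -4.7526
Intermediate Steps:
y(N) = 5 (y(N) = -4 + 9 = 5)
U(O) = 5
-461362/92805 + (U(-147) - 1*(-90268))/412769 = -461362/92805 + (5 - 1*(-90268))/412769 = -461362*1/92805 + (5 + 90268)*(1/412769) = -461362/92805 + 90273*(1/412769) = -461362/92805 + 90273/412769 = -182058145613/38307027045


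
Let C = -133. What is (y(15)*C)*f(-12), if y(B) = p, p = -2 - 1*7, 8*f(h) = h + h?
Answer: -3591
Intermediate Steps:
f(h) = h/4 (f(h) = (h + h)/8 = (2*h)/8 = h/4)
p = -9 (p = -2 - 7 = -9)
y(B) = -9
(y(15)*C)*f(-12) = (-9*(-133))*((1/4)*(-12)) = 1197*(-3) = -3591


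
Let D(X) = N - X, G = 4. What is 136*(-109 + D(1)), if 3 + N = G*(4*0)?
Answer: -15368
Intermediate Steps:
N = -3 (N = -3 + 4*(4*0) = -3 + 4*0 = -3 + 0 = -3)
D(X) = -3 - X
136*(-109 + D(1)) = 136*(-109 + (-3 - 1*1)) = 136*(-109 + (-3 - 1)) = 136*(-109 - 4) = 136*(-113) = -15368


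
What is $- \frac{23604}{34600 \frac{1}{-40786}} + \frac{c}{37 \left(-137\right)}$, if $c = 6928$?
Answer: $\frac{609968898817}{21923425} \approx 27823.0$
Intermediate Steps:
$- \frac{23604}{34600 \frac{1}{-40786}} + \frac{c}{37 \left(-137\right)} = - \frac{23604}{34600 \frac{1}{-40786}} + \frac{6928}{37 \left(-137\right)} = - \frac{23604}{34600 \left(- \frac{1}{40786}\right)} + \frac{6928}{-5069} = - \frac{23604}{- \frac{17300}{20393}} + 6928 \left(- \frac{1}{5069}\right) = \left(-23604\right) \left(- \frac{20393}{17300}\right) - \frac{6928}{5069} = \frac{120339093}{4325} - \frac{6928}{5069} = \frac{609968898817}{21923425}$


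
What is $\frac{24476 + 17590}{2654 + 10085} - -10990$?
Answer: $\frac{140043676}{12739} \approx 10993.0$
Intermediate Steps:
$\frac{24476 + 17590}{2654 + 10085} - -10990 = \frac{42066}{12739} + 10990 = \frac{140043676}{12739}$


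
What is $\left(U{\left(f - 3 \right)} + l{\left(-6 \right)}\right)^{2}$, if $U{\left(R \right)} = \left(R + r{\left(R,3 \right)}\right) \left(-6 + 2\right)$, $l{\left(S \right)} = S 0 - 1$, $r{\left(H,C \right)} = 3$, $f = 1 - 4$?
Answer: $121$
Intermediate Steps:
$f = -3$ ($f = 1 - 4 = -3$)
$l{\left(S \right)} = -1$ ($l{\left(S \right)} = 0 - 1 = -1$)
$U{\left(R \right)} = -12 - 4 R$ ($U{\left(R \right)} = \left(R + 3\right) \left(-6 + 2\right) = \left(3 + R\right) \left(-4\right) = -12 - 4 R$)
$\left(U{\left(f - 3 \right)} + l{\left(-6 \right)}\right)^{2} = \left(\left(-12 - 4 \left(-3 - 3\right)\right) - 1\right)^{2} = \left(\left(-12 - -24\right) - 1\right)^{2} = \left(\left(-12 + 24\right) - 1\right)^{2} = \left(12 - 1\right)^{2} = 11^{2} = 121$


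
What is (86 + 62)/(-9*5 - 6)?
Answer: -148/51 ≈ -2.9020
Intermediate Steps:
(86 + 62)/(-9*5 - 6) = 148/(-45 - 6) = 148/(-51) = -1/51*148 = -148/51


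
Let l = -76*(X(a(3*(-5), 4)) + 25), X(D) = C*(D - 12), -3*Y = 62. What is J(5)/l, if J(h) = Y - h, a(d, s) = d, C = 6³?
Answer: -77/1323996 ≈ -5.8157e-5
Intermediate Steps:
C = 216
Y = -62/3 (Y = -⅓*62 = -62/3 ≈ -20.667)
X(D) = -2592 + 216*D (X(D) = 216*(D - 12) = 216*(-12 + D) = -2592 + 216*D)
l = 441332 (l = -76*((-2592 + 216*(3*(-5))) + 25) = -76*((-2592 + 216*(-15)) + 25) = -76*((-2592 - 3240) + 25) = -76*(-5832 + 25) = -76*(-5807) = 441332)
J(h) = -62/3 - h
J(5)/l = (-62/3 - 1*5)/441332 = (-62/3 - 5)*(1/441332) = -77/3*1/441332 = -77/1323996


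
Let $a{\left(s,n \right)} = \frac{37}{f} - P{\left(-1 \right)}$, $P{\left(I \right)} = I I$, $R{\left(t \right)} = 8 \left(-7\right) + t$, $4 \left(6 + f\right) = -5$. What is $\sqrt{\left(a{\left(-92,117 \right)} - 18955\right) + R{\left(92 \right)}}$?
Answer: $\frac{2 i \sqrt{3979003}}{29} \approx 137.57 i$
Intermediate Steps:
$f = - \frac{29}{4}$ ($f = -6 + \frac{1}{4} \left(-5\right) = -6 - \frac{5}{4} = - \frac{29}{4} \approx -7.25$)
$R{\left(t \right)} = -56 + t$
$P{\left(I \right)} = I^{2}$
$a{\left(s,n \right)} = - \frac{177}{29}$ ($a{\left(s,n \right)} = \frac{37}{- \frac{29}{4}} - \left(-1\right)^{2} = 37 \left(- \frac{4}{29}\right) - 1 = - \frac{148}{29} - 1 = - \frac{177}{29}$)
$\sqrt{\left(a{\left(-92,117 \right)} - 18955\right) + R{\left(92 \right)}} = \sqrt{\left(- \frac{177}{29} - 18955\right) + \left(-56 + 92\right)} = \sqrt{- \frac{549872}{29} + 36} = \sqrt{- \frac{548828}{29}} = \frac{2 i \sqrt{3979003}}{29}$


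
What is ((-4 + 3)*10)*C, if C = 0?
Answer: 0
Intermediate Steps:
((-4 + 3)*10)*C = ((-4 + 3)*10)*0 = -1*10*0 = -10*0 = 0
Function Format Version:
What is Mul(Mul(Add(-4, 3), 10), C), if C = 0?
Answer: 0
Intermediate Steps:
Mul(Mul(Add(-4, 3), 10), C) = Mul(Mul(Add(-4, 3), 10), 0) = Mul(Mul(-1, 10), 0) = Mul(-10, 0) = 0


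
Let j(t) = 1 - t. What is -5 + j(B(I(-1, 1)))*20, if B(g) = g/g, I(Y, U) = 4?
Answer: -5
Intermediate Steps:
B(g) = 1
-5 + j(B(I(-1, 1)))*20 = -5 + (1 - 1*1)*20 = -5 + (1 - 1)*20 = -5 + 0*20 = -5 + 0 = -5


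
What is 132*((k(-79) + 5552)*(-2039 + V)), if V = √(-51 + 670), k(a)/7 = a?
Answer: -1345470852 + 659868*√619 ≈ -1.3291e+9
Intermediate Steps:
k(a) = 7*a
V = √619 ≈ 24.880
132*((k(-79) + 5552)*(-2039 + V)) = 132*((7*(-79) + 5552)*(-2039 + √619)) = 132*((-553 + 5552)*(-2039 + √619)) = 132*(4999*(-2039 + √619)) = 132*(-10192961 + 4999*√619) = -1345470852 + 659868*√619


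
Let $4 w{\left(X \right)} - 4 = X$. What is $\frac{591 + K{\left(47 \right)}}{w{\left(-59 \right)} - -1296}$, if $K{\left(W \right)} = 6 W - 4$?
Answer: $\frac{3476}{5129} \approx 0.67772$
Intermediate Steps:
$w{\left(X \right)} = 1 + \frac{X}{4}$
$K{\left(W \right)} = -4 + 6 W$
$\frac{591 + K{\left(47 \right)}}{w{\left(-59 \right)} - -1296} = \frac{591 + \left(-4 + 6 \cdot 47\right)}{\left(1 + \frac{1}{4} \left(-59\right)\right) - -1296} = \frac{591 + \left(-4 + 282\right)}{\left(1 - \frac{59}{4}\right) + 1296} = \frac{591 + 278}{- \frac{55}{4} + 1296} = \frac{869}{\frac{5129}{4}} = 869 \cdot \frac{4}{5129} = \frac{3476}{5129}$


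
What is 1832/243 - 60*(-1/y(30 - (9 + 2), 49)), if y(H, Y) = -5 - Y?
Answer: 1562/243 ≈ 6.4280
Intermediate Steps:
1832/243 - 60*(-1/y(30 - (9 + 2), 49)) = 1832/243 - 60*(-1/(-5 - 1*49)) = 1832*(1/243) - 60*(-1/(-5 - 49)) = 1832/243 - 60/((-1*(-54))) = 1832/243 - 60/54 = 1832/243 - 60*1/54 = 1832/243 - 10/9 = 1562/243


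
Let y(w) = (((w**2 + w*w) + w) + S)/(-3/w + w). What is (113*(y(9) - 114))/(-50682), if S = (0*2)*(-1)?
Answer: 92321/439244 ≈ 0.21018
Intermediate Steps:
S = 0 (S = 0*(-1) = 0)
y(w) = (w + 2*w**2)/(w - 3/w) (y(w) = (((w**2 + w*w) + w) + 0)/(-3/w + w) = (((w**2 + w**2) + w) + 0)/(w - 3/w) = ((2*w**2 + w) + 0)/(w - 3/w) = ((w + 2*w**2) + 0)/(w - 3/w) = (w + 2*w**2)/(w - 3/w))
(113*(y(9) - 114))/(-50682) = (113*(9**2*(1 + 2*9)/(-3 + 9**2) - 114))/(-50682) = (113*(81*(1 + 18)/(-3 + 81) - 114))*(-1/50682) = (113*(81*19/78 - 114))*(-1/50682) = (113*(81*(1/78)*19 - 114))*(-1/50682) = (113*(513/26 - 114))*(-1/50682) = (113*(-2451/26))*(-1/50682) = -276963/26*(-1/50682) = 92321/439244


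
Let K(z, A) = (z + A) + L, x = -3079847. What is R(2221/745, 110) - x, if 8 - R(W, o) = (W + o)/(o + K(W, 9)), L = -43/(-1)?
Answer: 378547973734/122911 ≈ 3.0799e+6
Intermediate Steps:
L = 43 (L = -43*(-1) = 43)
K(z, A) = 43 + A + z (K(z, A) = (z + A) + 43 = (A + z) + 43 = 43 + A + z)
R(W, o) = 8 - (W + o)/(52 + W + o) (R(W, o) = 8 - (W + o)/(o + (43 + 9 + W)) = 8 - (W + o)/(o + (52 + W)) = 8 - (W + o)/(52 + W + o))
R(2221/745, 110) - x = (416 + 7*(2221/745) + 7*110)/(52 + 2221/745 + 110) - 1*(-3079847) = (416 + 7*(2221*(1/745)) + 770)/(52 + 2221*(1/745) + 110) + 3079847 = (416 + 7*(2221/745) + 770)/(52 + 2221/745 + 110) + 3079847 = (416 + 15547/745 + 770)/(122911/745) + 3079847 = (745/122911)*(899117/745) + 3079847 = 899117/122911 + 3079847 = 378547973734/122911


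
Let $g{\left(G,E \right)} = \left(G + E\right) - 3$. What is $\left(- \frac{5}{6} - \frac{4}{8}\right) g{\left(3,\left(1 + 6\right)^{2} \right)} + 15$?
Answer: $- \frac{151}{3} \approx -50.333$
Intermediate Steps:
$g{\left(G,E \right)} = -3 + E + G$ ($g{\left(G,E \right)} = \left(E + G\right) - 3 = -3 + E + G$)
$\left(- \frac{5}{6} - \frac{4}{8}\right) g{\left(3,\left(1 + 6\right)^{2} \right)} + 15 = \left(- \frac{5}{6} - \frac{4}{8}\right) \left(-3 + \left(1 + 6\right)^{2} + 3\right) + 15 = \left(\left(-5\right) \frac{1}{6} - \frac{1}{2}\right) \left(-3 + 7^{2} + 3\right) + 15 = \left(- \frac{5}{6} - \frac{1}{2}\right) \left(-3 + 49 + 3\right) + 15 = \left(- \frac{4}{3}\right) 49 + 15 = - \frac{196}{3} + 15 = - \frac{151}{3}$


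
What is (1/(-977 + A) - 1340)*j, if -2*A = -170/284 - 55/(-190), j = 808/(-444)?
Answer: 713385534716/292543719 ≈ 2438.6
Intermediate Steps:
j = -202/111 (j = 808*(-1/444) = -202/111 ≈ -1.8198)
A = 417/2698 (A = -(-170/284 - 55/(-190))/2 = -(-170*1/284 - 55*(-1/190))/2 = -(-85/142 + 11/38)/2 = -½*(-417/1349) = 417/2698 ≈ 0.15456)
(1/(-977 + A) - 1340)*j = (1/(-977 + 417/2698) - 1340)*(-202/111) = (1/(-2635529/2698) - 1340)*(-202/111) = (-2698/2635529 - 1340)*(-202/111) = -3531611558/2635529*(-202/111) = 713385534716/292543719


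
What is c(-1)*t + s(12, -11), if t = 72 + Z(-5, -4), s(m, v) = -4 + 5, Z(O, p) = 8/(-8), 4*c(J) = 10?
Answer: 357/2 ≈ 178.50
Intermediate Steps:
c(J) = 5/2 (c(J) = (1/4)*10 = 5/2)
Z(O, p) = -1 (Z(O, p) = 8*(-1/8) = -1)
s(m, v) = 1
t = 71 (t = 72 - 1 = 71)
c(-1)*t + s(12, -11) = (5/2)*71 + 1 = 355/2 + 1 = 357/2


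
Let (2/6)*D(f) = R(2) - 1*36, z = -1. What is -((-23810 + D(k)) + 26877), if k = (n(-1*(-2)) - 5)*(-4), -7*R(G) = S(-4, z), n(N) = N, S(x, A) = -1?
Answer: -20716/7 ≈ -2959.4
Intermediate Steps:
R(G) = ⅐ (R(G) = -⅐*(-1) = ⅐)
k = 12 (k = (-1*(-2) - 5)*(-4) = (2 - 5)*(-4) = -3*(-4) = 12)
D(f) = -753/7 (D(f) = 3*(⅐ - 1*36) = 3*(⅐ - 36) = 3*(-251/7) = -753/7)
-((-23810 + D(k)) + 26877) = -((-23810 - 753/7) + 26877) = -(-167423/7 + 26877) = -1*20716/7 = -20716/7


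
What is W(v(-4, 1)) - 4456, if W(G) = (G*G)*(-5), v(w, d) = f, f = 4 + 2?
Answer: -4636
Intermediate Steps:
f = 6
v(w, d) = 6
W(G) = -5*G**2 (W(G) = G**2*(-5) = -5*G**2)
W(v(-4, 1)) - 4456 = -5*6**2 - 4456 = -5*36 - 4456 = -180 - 4456 = -4636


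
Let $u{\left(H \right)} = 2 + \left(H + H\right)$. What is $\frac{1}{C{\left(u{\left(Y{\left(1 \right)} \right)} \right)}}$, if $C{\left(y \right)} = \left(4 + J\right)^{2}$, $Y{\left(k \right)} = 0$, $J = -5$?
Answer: $1$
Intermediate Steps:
$u{\left(H \right)} = 2 + 2 H$
$C{\left(y \right)} = 1$ ($C{\left(y \right)} = \left(4 - 5\right)^{2} = \left(-1\right)^{2} = 1$)
$\frac{1}{C{\left(u{\left(Y{\left(1 \right)} \right)} \right)}} = 1^{-1} = 1$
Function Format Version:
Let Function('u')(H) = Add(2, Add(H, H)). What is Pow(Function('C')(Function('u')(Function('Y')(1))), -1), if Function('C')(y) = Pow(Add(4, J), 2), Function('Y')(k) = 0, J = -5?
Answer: 1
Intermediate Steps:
Function('u')(H) = Add(2, Mul(2, H))
Function('C')(y) = 1 (Function('C')(y) = Pow(Add(4, -5), 2) = Pow(-1, 2) = 1)
Pow(Function('C')(Function('u')(Function('Y')(1))), -1) = Pow(1, -1) = 1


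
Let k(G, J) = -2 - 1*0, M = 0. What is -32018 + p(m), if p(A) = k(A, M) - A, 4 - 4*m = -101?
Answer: -128185/4 ≈ -32046.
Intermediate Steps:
k(G, J) = -2 (k(G, J) = -2 + 0 = -2)
m = 105/4 (m = 1 - 1/4*(-101) = 1 + 101/4 = 105/4 ≈ 26.250)
p(A) = -2 - A
-32018 + p(m) = -32018 + (-2 - 1*105/4) = -32018 + (-2 - 105/4) = -32018 - 113/4 = -128185/4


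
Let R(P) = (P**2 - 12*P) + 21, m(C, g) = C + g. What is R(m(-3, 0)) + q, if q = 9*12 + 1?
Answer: 175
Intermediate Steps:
R(P) = 21 + P**2 - 12*P
q = 109 (q = 108 + 1 = 109)
R(m(-3, 0)) + q = (21 + (-3 + 0)**2 - 12*(-3 + 0)) + 109 = (21 + (-3)**2 - 12*(-3)) + 109 = (21 + 9 + 36) + 109 = 66 + 109 = 175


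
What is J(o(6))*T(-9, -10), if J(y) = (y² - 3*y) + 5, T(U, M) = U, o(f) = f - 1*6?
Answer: -45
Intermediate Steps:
o(f) = -6 + f (o(f) = f - 6 = -6 + f)
J(y) = 5 + y² - 3*y
J(o(6))*T(-9, -10) = (5 + (-6 + 6)² - 3*(-6 + 6))*(-9) = (5 + 0² - 3*0)*(-9) = (5 + 0 + 0)*(-9) = 5*(-9) = -45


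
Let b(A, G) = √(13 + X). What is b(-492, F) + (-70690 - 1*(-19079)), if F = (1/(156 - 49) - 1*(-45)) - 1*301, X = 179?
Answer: -51611 + 8*√3 ≈ -51597.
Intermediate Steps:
F = -27391/107 (F = (1/107 + 45) - 301 = 4816/107 - 301 = -27391/107 ≈ -255.99)
b(A, G) = 8*√3 (b(A, G) = √(13 + 179) = √192 = 8*√3)
b(-492, F) + (-70690 - 1*(-19079)) = 8*√3 + (-70690 - 1*(-19079)) = 8*√3 + (-70690 + 19079) = 8*√3 - 51611 = -51611 + 8*√3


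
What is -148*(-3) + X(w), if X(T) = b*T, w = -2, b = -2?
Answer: 448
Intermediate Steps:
X(T) = -2*T
-148*(-3) + X(w) = -148*(-3) - 2*(-2) = 444 + 4 = 448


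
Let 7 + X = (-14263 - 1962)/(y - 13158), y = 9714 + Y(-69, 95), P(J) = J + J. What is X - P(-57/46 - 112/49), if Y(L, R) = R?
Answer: 2639017/539189 ≈ 4.8944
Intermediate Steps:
P(J) = 2*J
y = 9809 (y = 9714 + 95 = 9809)
X = -7218/3349 (X = -7 + (-14263 - 1962)/(9809 - 13158) = -7 - 16225/(-3349) = -7 - 16225*(-1/3349) = -7 + 16225/3349 = -7218/3349 ≈ -2.1553)
X - P(-57/46 - 112/49) = -7218/3349 - 2*(-57/46 - 112/49) = -7218/3349 - 2*(-57*1/46 - 112*1/49) = -7218/3349 - 2*(-57/46 - 16/7) = -7218/3349 - 2*(-1135)/322 = -7218/3349 - 1*(-1135/161) = -7218/3349 + 1135/161 = 2639017/539189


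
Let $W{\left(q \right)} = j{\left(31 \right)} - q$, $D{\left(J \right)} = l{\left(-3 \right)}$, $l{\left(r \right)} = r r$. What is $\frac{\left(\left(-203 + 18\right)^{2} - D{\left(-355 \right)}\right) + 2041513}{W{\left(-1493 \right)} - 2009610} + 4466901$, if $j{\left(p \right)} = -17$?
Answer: $\frac{8970133697005}{2008134} \approx 4.4669 \cdot 10^{6}$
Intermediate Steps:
$l{\left(r \right)} = r^{2}$
$D{\left(J \right)} = 9$ ($D{\left(J \right)} = \left(-3\right)^{2} = 9$)
$W{\left(q \right)} = -17 - q$
$\frac{\left(\left(-203 + 18\right)^{2} - D{\left(-355 \right)}\right) + 2041513}{W{\left(-1493 \right)} - 2009610} + 4466901 = \frac{\left(\left(-203 + 18\right)^{2} - 9\right) + 2041513}{\left(-17 - -1493\right) - 2009610} + 4466901 = \frac{\left(\left(-185\right)^{2} - 9\right) + 2041513}{\left(-17 + 1493\right) - 2009610} + 4466901 = \frac{\left(34225 - 9\right) + 2041513}{1476 - 2009610} + 4466901 = \frac{34216 + 2041513}{-2008134} + 4466901 = 2075729 \left(- \frac{1}{2008134}\right) + 4466901 = - \frac{2075729}{2008134} + 4466901 = \frac{8970133697005}{2008134}$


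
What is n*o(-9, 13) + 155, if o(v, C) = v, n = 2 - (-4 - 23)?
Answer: -106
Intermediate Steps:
n = 29 (n = 2 - 1*(-27) = 2 + 27 = 29)
n*o(-9, 13) + 155 = 29*(-9) + 155 = -261 + 155 = -106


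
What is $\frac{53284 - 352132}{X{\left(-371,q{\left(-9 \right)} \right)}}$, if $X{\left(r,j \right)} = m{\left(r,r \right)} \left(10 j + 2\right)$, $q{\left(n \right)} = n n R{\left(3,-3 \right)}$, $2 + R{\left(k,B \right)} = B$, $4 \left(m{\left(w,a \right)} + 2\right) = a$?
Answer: $- \frac{6792}{8717} \approx -0.77917$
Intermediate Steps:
$m{\left(w,a \right)} = -2 + \frac{a}{4}$
$R{\left(k,B \right)} = -2 + B$
$q{\left(n \right)} = - 5 n^{2}$ ($q{\left(n \right)} = n n \left(-2 - 3\right) = n^{2} \left(-5\right) = - 5 n^{2}$)
$X{\left(r,j \right)} = \left(-2 + \frac{r}{4}\right) \left(2 + 10 j\right)$ ($X{\left(r,j \right)} = \left(-2 + \frac{r}{4}\right) \left(10 j + 2\right) = \left(-2 + \frac{r}{4}\right) \left(2 + 10 j\right)$)
$\frac{53284 - 352132}{X{\left(-371,q{\left(-9 \right)} \right)}} = \frac{53284 - 352132}{\frac{1}{2} \left(1 + 5 \left(- 5 \left(-9\right)^{2}\right)\right) \left(-8 - 371\right)} = \frac{53284 - 352132}{\frac{1}{2} \left(1 + 5 \left(\left(-5\right) 81\right)\right) \left(-379\right)} = - \frac{298848}{\frac{1}{2} \left(1 + 5 \left(-405\right)\right) \left(-379\right)} = - \frac{298848}{\frac{1}{2} \left(1 - 2025\right) \left(-379\right)} = - \frac{298848}{\frac{1}{2} \left(-2024\right) \left(-379\right)} = - \frac{298848}{383548} = \left(-298848\right) \frac{1}{383548} = - \frac{6792}{8717}$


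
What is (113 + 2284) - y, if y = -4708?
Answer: 7105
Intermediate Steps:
(113 + 2284) - y = (113 + 2284) - 1*(-4708) = 2397 + 4708 = 7105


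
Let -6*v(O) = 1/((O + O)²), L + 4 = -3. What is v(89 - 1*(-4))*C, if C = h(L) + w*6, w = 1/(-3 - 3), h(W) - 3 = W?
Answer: 5/207576 ≈ 2.4088e-5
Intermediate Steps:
L = -7 (L = -4 - 3 = -7)
h(W) = 3 + W
v(O) = -1/(24*O²) (v(O) = -1/(6*(O + O)²) = -1/(4*O²)/6 = -1/(24*O²))
w = -⅙ (w = 1/(-6) = -⅙ ≈ -0.16667)
C = -5 (C = (3 - 7) - ⅙*6 = -4 - 1 = -5)
v(89 - 1*(-4))*C = -1/(24*(89 - 1*(-4))²)*(-5) = -1/(24*(89 + 4)²)*(-5) = -1/24/93²*(-5) = -1/24*1/8649*(-5) = -1/207576*(-5) = 5/207576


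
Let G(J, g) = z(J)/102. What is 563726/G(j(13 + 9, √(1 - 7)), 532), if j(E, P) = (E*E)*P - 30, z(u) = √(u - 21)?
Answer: 57500052/√(-51 + 484*I*√6) ≈ 1.1547e+6 - 1.2054e+6*I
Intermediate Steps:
z(u) = √(-21 + u)
j(E, P) = -30 + P*E² (j(E, P) = E²*P - 30 = P*E² - 30 = -30 + P*E²)
G(J, g) = √(-21 + J)/102
563726/G(j(13 + 9, √(1 - 7)), 532) = 563726/((√(-21 + (-30 + √(1 - 7)*(13 + 9)²))/102)) = 563726/((√(-21 + (-30 + √(-6)*22²))/102)) = 563726/((√(-21 + (-30 + (I*√6)*484))/102)) = 563726/((√(-21 + (-30 + 484*I*√6))/102)) = 563726/((√(-51 + 484*I*√6)/102)) = 563726*(102/√(-51 + 484*I*√6)) = 57500052/√(-51 + 484*I*√6)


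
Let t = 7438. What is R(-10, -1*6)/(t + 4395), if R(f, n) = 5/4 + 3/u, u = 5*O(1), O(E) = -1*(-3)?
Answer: 29/236660 ≈ 0.00012254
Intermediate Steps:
O(E) = 3
u = 15 (u = 5*3 = 15)
R(f, n) = 29/20 (R(f, n) = 5/4 + 3/15 = 5*(¼) + 3*(1/15) = 5/4 + ⅕ = 29/20)
R(-10, -1*6)/(t + 4395) = (29/20)/(7438 + 4395) = (29/20)/11833 = (1/11833)*(29/20) = 29/236660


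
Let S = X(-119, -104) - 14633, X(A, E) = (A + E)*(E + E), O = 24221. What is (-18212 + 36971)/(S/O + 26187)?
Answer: 454361739/634307078 ≈ 0.71631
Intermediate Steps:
X(A, E) = 2*E*(A + E) (X(A, E) = (A + E)*(2*E) = 2*E*(A + E))
S = 31751 (S = 2*(-104)*(-119 - 104) - 14633 = 2*(-104)*(-223) - 14633 = 46384 - 14633 = 31751)
(-18212 + 36971)/(S/O + 26187) = (-18212 + 36971)/(31751/24221 + 26187) = 18759/(31751*(1/24221) + 26187) = 18759/(31751/24221 + 26187) = 18759/(634307078/24221) = 18759*(24221/634307078) = 454361739/634307078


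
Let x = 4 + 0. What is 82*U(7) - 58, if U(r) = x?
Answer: 270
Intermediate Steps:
x = 4
U(r) = 4
82*U(7) - 58 = 82*4 - 58 = 328 - 58 = 270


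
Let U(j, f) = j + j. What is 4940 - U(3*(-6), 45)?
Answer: 4976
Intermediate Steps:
U(j, f) = 2*j
4940 - U(3*(-6), 45) = 4940 - 2*3*(-6) = 4940 - 2*(-18) = 4940 - 1*(-36) = 4940 + 36 = 4976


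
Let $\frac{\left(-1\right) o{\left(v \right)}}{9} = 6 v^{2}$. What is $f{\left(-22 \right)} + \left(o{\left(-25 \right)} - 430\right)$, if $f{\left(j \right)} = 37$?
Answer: $-34143$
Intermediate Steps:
$o{\left(v \right)} = - 54 v^{2}$ ($o{\left(v \right)} = - 9 \cdot 6 v^{2} = - 54 v^{2}$)
$f{\left(-22 \right)} + \left(o{\left(-25 \right)} - 430\right) = 37 - \left(430 + 54 \left(-25\right)^{2}\right) = 37 - 34180 = -34143$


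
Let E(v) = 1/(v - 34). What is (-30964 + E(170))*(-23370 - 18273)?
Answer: 175362962229/136 ≈ 1.2894e+9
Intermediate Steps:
E(v) = 1/(-34 + v)
(-30964 + E(170))*(-23370 - 18273) = (-30964 + 1/(-34 + 170))*(-23370 - 18273) = (-30964 + 1/136)*(-41643) = -4211103/136*(-41643) = 175362962229/136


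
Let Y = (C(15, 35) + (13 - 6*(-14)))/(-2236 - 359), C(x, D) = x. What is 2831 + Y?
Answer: 7346333/2595 ≈ 2831.0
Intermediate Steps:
Y = -112/2595 (Y = (15 + (13 - 6*(-14)))/(-2236 - 359) = (15 + (13 + 84))/(-2595) = (15 + 97)*(-1/2595) = 112*(-1/2595) = -112/2595 ≈ -0.043160)
2831 + Y = 2831 - 112/2595 = 7346333/2595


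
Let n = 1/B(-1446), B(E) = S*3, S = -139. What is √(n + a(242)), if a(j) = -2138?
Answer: I*√371775099/417 ≈ 46.239*I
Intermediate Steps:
B(E) = -417 (B(E) = -139*3 = -417)
n = -1/417 (n = 1/(-417) = -1/417 ≈ -0.0023981)
√(n + a(242)) = √(-1/417 - 2138) = √(-891547/417) = I*√371775099/417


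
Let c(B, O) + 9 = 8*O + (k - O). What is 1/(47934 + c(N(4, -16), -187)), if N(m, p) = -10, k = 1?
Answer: 1/46617 ≈ 2.1451e-5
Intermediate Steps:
c(B, O) = -8 + 7*O (c(B, O) = -9 + (8*O + (1 - O)) = -9 + (1 + 7*O) = -8 + 7*O)
1/(47934 + c(N(4, -16), -187)) = 1/(47934 + (-8 + 7*(-187))) = 1/(47934 + (-8 - 1309)) = 1/(47934 - 1317) = 1/46617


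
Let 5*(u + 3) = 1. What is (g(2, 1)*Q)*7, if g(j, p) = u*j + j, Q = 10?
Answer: -252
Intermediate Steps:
u = -14/5 (u = -3 + (1/5)*1 = -3 + 1/5 = -14/5 ≈ -2.8000)
g(j, p) = -9*j/5 (g(j, p) = -14*j/5 + j = -9*j/5)
(g(2, 1)*Q)*7 = (-9/5*2*10)*7 = -18/5*10*7 = -36*7 = -252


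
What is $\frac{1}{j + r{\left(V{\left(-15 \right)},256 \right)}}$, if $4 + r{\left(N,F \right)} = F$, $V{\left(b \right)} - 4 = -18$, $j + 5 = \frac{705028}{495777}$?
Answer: $\frac{495777}{123161947} \approx 0.0040254$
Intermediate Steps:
$j = - \frac{1773857}{495777}$ ($j = -5 + \frac{705028}{495777} = - \frac{1773857}{495777} \approx -3.5779$)
$V{\left(b \right)} = -14$ ($V{\left(b \right)} = 4 - 18 = -14$)
$r{\left(N,F \right)} = -4 + F$
$\frac{1}{j + r{\left(V{\left(-15 \right)},256 \right)}} = \frac{1}{- \frac{1773857}{495777} + \left(-4 + 256\right)} = \frac{1}{- \frac{1773857}{495777} + 252} = \frac{1}{\frac{123161947}{495777}} = \frac{495777}{123161947}$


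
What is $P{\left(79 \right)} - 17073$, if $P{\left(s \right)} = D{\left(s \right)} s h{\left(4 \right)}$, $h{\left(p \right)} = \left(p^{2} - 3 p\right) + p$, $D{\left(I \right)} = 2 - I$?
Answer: $-65737$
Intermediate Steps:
$h{\left(p \right)} = p^{2} - 2 p$
$P{\left(s \right)} = 8 s \left(2 - s\right)$ ($P{\left(s \right)} = \left(2 - s\right) s 4 \left(-2 + 4\right) = s \left(2 - s\right) 4 \cdot 2 = s \left(2 - s\right) 8 = 8 s \left(2 - s\right)$)
$P{\left(79 \right)} - 17073 = 8 \cdot 79 \left(2 - 79\right) - 17073 = 8 \cdot 79 \left(-77\right) - 17073 = -48664 - 17073 = -65737$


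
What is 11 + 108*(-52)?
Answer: -5605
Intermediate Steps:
11 + 108*(-52) = 11 - 5616 = -5605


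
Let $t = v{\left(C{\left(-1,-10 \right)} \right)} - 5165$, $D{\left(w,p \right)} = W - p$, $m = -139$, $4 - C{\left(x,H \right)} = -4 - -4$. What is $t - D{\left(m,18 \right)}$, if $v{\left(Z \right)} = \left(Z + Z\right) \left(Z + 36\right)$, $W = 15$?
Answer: $-4842$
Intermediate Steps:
$C{\left(x,H \right)} = 4$ ($C{\left(x,H \right)} = 4 - \left(-4 - -4\right) = 4 - \left(-4 + 4\right) = 4 - 0 = 4 + 0 = 4$)
$v{\left(Z \right)} = 2 Z \left(36 + Z\right)$
$D{\left(w,p \right)} = 15 - p$
$t = -4845$ ($t = 2 \cdot 4 \left(36 + 4\right) - 5165 = 2 \cdot 4 \cdot 40 - 5165 = 320 - 5165 = -4845$)
$t - D{\left(m,18 \right)} = -4845 - \left(15 - 18\right) = -4845 - -3 = -4845 + 3 = -4842$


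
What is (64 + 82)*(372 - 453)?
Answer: -11826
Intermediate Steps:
(64 + 82)*(372 - 453) = 146*(-81) = -11826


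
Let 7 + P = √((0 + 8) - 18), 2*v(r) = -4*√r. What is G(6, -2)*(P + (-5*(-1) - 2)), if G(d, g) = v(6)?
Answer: 2*√6*(4 - I*√10) ≈ 19.596 - 15.492*I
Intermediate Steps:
v(r) = -2*√r (v(r) = (-4*√r)/2 = -2*√r)
G(d, g) = -2*√6
P = -7 + I*√10 (P = -7 + √((0 + 8) - 18) = -7 + √(8 - 18) = -7 + √(-10) = -7 + I*√10 ≈ -7.0 + 3.1623*I)
G(6, -2)*(P + (-5*(-1) - 2)) = (-2*√6)*((-7 + I*√10) + (-5*(-1) - 2)) = (-2*√6)*((-7 + I*√10) + (5 - 2)) = (-2*√6)*((-7 + I*√10) + 3) = (-2*√6)*(-4 + I*√10) = -2*√6*(-4 + I*√10)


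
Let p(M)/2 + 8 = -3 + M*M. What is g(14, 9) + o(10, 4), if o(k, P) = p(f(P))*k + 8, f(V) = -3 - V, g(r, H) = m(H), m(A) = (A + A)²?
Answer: 1092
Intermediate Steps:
m(A) = 4*A² (m(A) = (2*A)² = 4*A²)
g(r, H) = 4*H²
p(M) = -22 + 2*M² (p(M) = -16 + 2*(-3 + M*M) = -16 + 2*(-3 + M²) = -16 + (-6 + 2*M²) = -22 + 2*M²)
o(k, P) = 8 + k*(-22 + 2*(-3 - P)²) (o(k, P) = (-22 + 2*(-3 - P)²)*k + 8 = k*(-22 + 2*(-3 - P)²) + 8 = 8 + k*(-22 + 2*(-3 - P)²))
g(14, 9) + o(10, 4) = 4*9² + (8 + 2*10*(-11 + (3 + 4)²)) = 4*81 + (8 + 2*10*(-11 + 7²)) = 324 + (8 + 2*10*(-11 + 49)) = 324 + (8 + 2*10*38) = 324 + (8 + 760) = 324 + 768 = 1092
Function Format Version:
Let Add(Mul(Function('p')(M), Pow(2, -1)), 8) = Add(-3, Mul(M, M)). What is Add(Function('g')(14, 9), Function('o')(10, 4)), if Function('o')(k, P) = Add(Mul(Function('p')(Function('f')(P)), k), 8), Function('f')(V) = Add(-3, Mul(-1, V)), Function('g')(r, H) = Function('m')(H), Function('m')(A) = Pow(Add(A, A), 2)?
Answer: 1092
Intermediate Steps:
Function('m')(A) = Mul(4, Pow(A, 2)) (Function('m')(A) = Pow(Mul(2, A), 2) = Mul(4, Pow(A, 2)))
Function('g')(r, H) = Mul(4, Pow(H, 2))
Function('p')(M) = Add(-22, Mul(2, Pow(M, 2))) (Function('p')(M) = Add(-16, Mul(2, Add(-3, Mul(M, M)))) = Add(-16, Mul(2, Add(-3, Pow(M, 2)))) = Add(-16, Add(-6, Mul(2, Pow(M, 2)))) = Add(-22, Mul(2, Pow(M, 2))))
Function('o')(k, P) = Add(8, Mul(k, Add(-22, Mul(2, Pow(Add(-3, Mul(-1, P)), 2))))) (Function('o')(k, P) = Add(Mul(Add(-22, Mul(2, Pow(Add(-3, Mul(-1, P)), 2))), k), 8) = Add(Mul(k, Add(-22, Mul(2, Pow(Add(-3, Mul(-1, P)), 2)))), 8) = Add(8, Mul(k, Add(-22, Mul(2, Pow(Add(-3, Mul(-1, P)), 2))))))
Add(Function('g')(14, 9), Function('o')(10, 4)) = Add(Mul(4, Pow(9, 2)), Add(8, Mul(2, 10, Add(-11, Pow(Add(3, 4), 2))))) = Add(Mul(4, 81), Add(8, Mul(2, 10, Add(-11, Pow(7, 2))))) = Add(324, Add(8, Mul(2, 10, Add(-11, 49)))) = Add(324, Add(8, Mul(2, 10, 38))) = Add(324, Add(8, 760)) = Add(324, 768) = 1092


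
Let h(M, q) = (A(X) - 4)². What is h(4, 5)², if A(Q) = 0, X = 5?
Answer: 256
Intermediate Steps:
h(M, q) = 16 (h(M, q) = (0 - 4)² = (-4)² = 16)
h(4, 5)² = 16² = 256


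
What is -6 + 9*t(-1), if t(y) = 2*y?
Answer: -24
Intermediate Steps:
-6 + 9*t(-1) = -6 + 9*(2*(-1)) = -6 + 9*(-2) = -6 - 18 = -24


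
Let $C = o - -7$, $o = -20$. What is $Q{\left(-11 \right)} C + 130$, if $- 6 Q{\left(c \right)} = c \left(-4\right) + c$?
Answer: $\frac{403}{2} \approx 201.5$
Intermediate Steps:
$Q{\left(c \right)} = \frac{c}{2}$ ($Q{\left(c \right)} = - \frac{c \left(-4\right) + c}{6} = - \frac{- 4 c + c}{6} = - \frac{\left(-3\right) c}{6} = \frac{c}{2}$)
$C = -13$ ($C = -20 - -7 = -20 + 7 = -13$)
$Q{\left(-11 \right)} C + 130 = \frac{1}{2} \left(-11\right) \left(-13\right) + 130 = \left(- \frac{11}{2}\right) \left(-13\right) + 130 = \frac{143}{2} + 130 = \frac{403}{2}$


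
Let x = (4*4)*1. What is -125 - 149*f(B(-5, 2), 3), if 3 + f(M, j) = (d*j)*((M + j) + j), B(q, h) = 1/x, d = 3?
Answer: -124925/16 ≈ -7807.8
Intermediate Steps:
x = 16 (x = 16*1 = 16)
B(q, h) = 1/16
f(M, j) = -3 + 3*j*(M + 2*j) (f(M, j) = -3 + (3*j)*((M + j) + j) = -3 + (3*j)*(M + 2*j) = -3 + 3*j*(M + 2*j))
-125 - 149*f(B(-5, 2), 3) = -125 - 149*(-3 + 6*3² + 3*(1/16)*3) = -125 - 149*(-3 + 6*9 + 9/16) = -125 - 149*(-3 + 54 + 9/16) = -125 - 149*825/16 = -125 - 122925/16 = -124925/16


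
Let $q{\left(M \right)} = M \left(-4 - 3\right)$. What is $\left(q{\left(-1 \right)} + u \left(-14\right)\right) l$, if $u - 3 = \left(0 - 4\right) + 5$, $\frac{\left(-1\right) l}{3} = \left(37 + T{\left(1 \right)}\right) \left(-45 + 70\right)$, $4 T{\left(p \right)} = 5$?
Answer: $\frac{562275}{4} \approx 1.4057 \cdot 10^{5}$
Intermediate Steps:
$q{\left(M \right)} = - 7 M$ ($q{\left(M \right)} = M \left(-7\right) = - 7 M$)
$T{\left(p \right)} = \frac{5}{4}$ ($T{\left(p \right)} = \frac{1}{4} \cdot 5 = \frac{5}{4}$)
$l = - \frac{11475}{4}$ ($l = - 3 \left(37 + \frac{5}{4}\right) \left(-45 + 70\right) = - 3 \cdot \frac{153}{4} \cdot 25 = \left(-3\right) \frac{3825}{4} = - \frac{11475}{4} \approx -2868.8$)
$u = 4$ ($u = 3 + \left(\left(0 - 4\right) + 5\right) = 3 + \left(-4 + 5\right) = 3 + 1 = 4$)
$\left(q{\left(-1 \right)} + u \left(-14\right)\right) l = \left(\left(-7\right) \left(-1\right) + 4 \left(-14\right)\right) \left(- \frac{11475}{4}\right) = \left(7 - 56\right) \left(- \frac{11475}{4}\right) = \left(-49\right) \left(- \frac{11475}{4}\right) = \frac{562275}{4}$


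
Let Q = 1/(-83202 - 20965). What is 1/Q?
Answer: -104167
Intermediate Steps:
Q = -1/104167 (Q = 1/(-104167) = -1/104167 ≈ -9.6000e-6)
1/Q = 1/(-1/104167) = -104167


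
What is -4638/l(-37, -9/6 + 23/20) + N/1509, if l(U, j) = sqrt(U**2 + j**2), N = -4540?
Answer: -4540/1509 - 92760*sqrt(547649)/547649 ≈ -128.35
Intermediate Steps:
-4638/l(-37, -9/6 + 23/20) + N/1509 = -4638/sqrt((-37)**2 + (-9/6 + 23/20)**2) - 4540/1509 = -4638/sqrt(1369 + (-9*1/6 + 23*(1/20))**2) - 4540*1/1509 = -4638/sqrt(1369 + (-3/2 + 23/20)**2) - 4540/1509 = -4638/sqrt(1369 + (-7/20)**2) - 4540/1509 = -4638/sqrt(1369 + 49/400) - 4540/1509 = -4638*20*sqrt(547649)/547649 - 4540/1509 = -92760*sqrt(547649)/547649 - 4540/1509 = -4540/1509 - 92760*sqrt(547649)/547649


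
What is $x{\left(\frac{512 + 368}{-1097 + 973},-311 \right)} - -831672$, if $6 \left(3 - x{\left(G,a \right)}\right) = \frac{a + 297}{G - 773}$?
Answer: $\frac{60337189358}{72549} \approx 8.3168 \cdot 10^{5}$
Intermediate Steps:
$x{\left(G,a \right)} = 3 - \frac{297 + a}{6 \left(-773 + G\right)}$ ($x{\left(G,a \right)} = 3 - \frac{\left(a + 297\right) \frac{1}{G - 773}}{6} = 3 - \frac{\left(297 + a\right) \frac{1}{-773 + G}}{6} = 3 - \frac{\frac{1}{-773 + G} \left(297 + a\right)}{6} = 3 - \frac{297 + a}{6 \left(-773 + G\right)}$)
$x{\left(\frac{512 + 368}{-1097 + 973},-311 \right)} - -831672 = \frac{-14211 - -311 + 18 \frac{512 + 368}{-1097 + 973}}{6 \left(-773 + \frac{512 + 368}{-1097 + 973}\right)} - -831672 = \frac{-14211 + 311 + 18 \frac{880}{-124}}{6 \left(-773 + \frac{880}{-124}\right)} + 831672 = \frac{-14211 + 311 + 18 \cdot 880 \left(- \frac{1}{124}\right)}{6 \left(-773 + 880 \left(- \frac{1}{124}\right)\right)} + 831672 = \frac{-14211 + 311 + 18 \left(- \frac{220}{31}\right)}{6 \left(-773 - \frac{220}{31}\right)} + 831672 = \frac{-14211 + 311 - \frac{3960}{31}}{6 \left(- \frac{24183}{31}\right)} + 831672 = \frac{1}{6} \left(- \frac{31}{24183}\right) \left(- \frac{434860}{31}\right) + 831672 = \frac{217430}{72549} + 831672 = \frac{60337189358}{72549}$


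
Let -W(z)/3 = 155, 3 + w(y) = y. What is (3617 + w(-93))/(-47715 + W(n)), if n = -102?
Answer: -3521/48180 ≈ -0.073080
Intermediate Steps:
w(y) = -3 + y
W(z) = -465 (W(z) = -3*155 = -465)
(3617 + w(-93))/(-47715 + W(n)) = (3617 + (-3 - 93))/(-47715 - 465) = (3617 - 96)/(-48180) = 3521*(-1/48180) = -3521/48180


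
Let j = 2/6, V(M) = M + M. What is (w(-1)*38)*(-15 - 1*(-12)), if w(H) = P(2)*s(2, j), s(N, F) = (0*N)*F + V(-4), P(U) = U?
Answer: 1824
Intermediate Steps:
V(M) = 2*M
j = ⅓ (j = 2*(⅙) = ⅓ ≈ 0.33333)
s(N, F) = -8 (s(N, F) = (0*N)*F + 2*(-4) = 0*F - 8 = 0 - 8 = -8)
w(H) = -16 (w(H) = 2*(-8) = -16)
(w(-1)*38)*(-15 - 1*(-12)) = (-16*38)*(-15 - 1*(-12)) = -608*(-15 + 12) = -608*(-3) = 1824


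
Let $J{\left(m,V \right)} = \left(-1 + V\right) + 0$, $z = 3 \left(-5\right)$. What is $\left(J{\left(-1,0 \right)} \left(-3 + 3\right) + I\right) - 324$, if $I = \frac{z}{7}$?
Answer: $- \frac{2283}{7} \approx -326.14$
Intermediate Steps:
$z = -15$
$J{\left(m,V \right)} = -1 + V$
$I = - \frac{15}{7} \approx -2.1429$
$\left(J{\left(-1,0 \right)} \left(-3 + 3\right) + I\right) - 324 = \left(\left(-1 + 0\right) \left(-3 + 3\right) - \frac{15}{7}\right) - 324 = \left(\left(-1\right) 0 - \frac{15}{7}\right) - 324 = \left(0 - \frac{15}{7}\right) - 324 = - \frac{15}{7} - 324 = - \frac{2283}{7}$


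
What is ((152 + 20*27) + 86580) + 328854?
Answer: 416126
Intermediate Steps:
((152 + 20*27) + 86580) + 328854 = ((152 + 540) + 86580) + 328854 = (692 + 86580) + 328854 = 87272 + 328854 = 416126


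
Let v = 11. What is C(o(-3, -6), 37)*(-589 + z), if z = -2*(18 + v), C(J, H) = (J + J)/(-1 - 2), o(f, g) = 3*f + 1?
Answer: -10352/3 ≈ -3450.7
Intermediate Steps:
o(f, g) = 1 + 3*f
C(J, H) = -2*J/3 (C(J, H) = (2*J)/(-3) = (2*J)*(-⅓) = -2*J/3)
z = -58 (z = -2*(18 + 11) = -2*29 = -58)
C(o(-3, -6), 37)*(-589 + z) = (-2*(1 + 3*(-3))/3)*(-589 - 58) = -2*(1 - 9)/3*(-647) = -⅔*(-8)*(-647) = (16/3)*(-647) = -10352/3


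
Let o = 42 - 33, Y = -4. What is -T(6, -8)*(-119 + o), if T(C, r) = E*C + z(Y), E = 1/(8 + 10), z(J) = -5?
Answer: -1540/3 ≈ -513.33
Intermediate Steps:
E = 1/18 ≈ 0.055556
o = 9
T(C, r) = -5 + C/18 (T(C, r) = C/18 - 5 = -5 + C/18)
-T(6, -8)*(-119 + o) = -(-5 + (1/18)*6)*(-119 + 9) = -(-5 + 1/3)*(-110) = -(-14)*(-110)/3 = -1*1540/3 = -1540/3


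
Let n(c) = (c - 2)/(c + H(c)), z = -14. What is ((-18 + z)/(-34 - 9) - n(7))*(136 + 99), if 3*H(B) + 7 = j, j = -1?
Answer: -53815/559 ≈ -96.270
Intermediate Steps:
H(B) = -8/3 (H(B) = -7/3 + (1/3)*(-1) = -7/3 - 1/3 = -8/3)
n(c) = (-2 + c)/(-8/3 + c) (n(c) = (c - 2)/(c - 8/3) = (-2 + c)/(-8/3 + c))
((-18 + z)/(-34 - 9) - n(7))*(136 + 99) = ((-18 - 14)/(-34 - 9) - 3*(-2 + 7)/(-8 + 3*7))*(136 + 99) = (-32/(-43) - 3*5/(-8 + 21))*235 = (-32*(-1/43) - 3*5/13)*235 = (32/43 - 3*5/13)*235 = (32/43 - 1*15/13)*235 = (32/43 - 15/13)*235 = -229/559*235 = -53815/559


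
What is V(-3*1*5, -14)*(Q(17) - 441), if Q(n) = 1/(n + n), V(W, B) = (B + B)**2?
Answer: -5877256/17 ≈ -3.4572e+5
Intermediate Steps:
V(W, B) = 4*B**2 (V(W, B) = (2*B)**2 = 4*B**2)
Q(n) = 1/(2*n)
V(-3*1*5, -14)*(Q(17) - 441) = (4*(-14)**2)*((1/2)/17 - 441) = (4*196)*((1/2)*(1/17) - 441) = 784*(1/34 - 441) = 784*(-14993/34) = -5877256/17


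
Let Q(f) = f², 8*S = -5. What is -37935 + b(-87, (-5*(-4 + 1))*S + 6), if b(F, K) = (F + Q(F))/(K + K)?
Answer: -351391/9 ≈ -39043.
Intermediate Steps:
S = -5/8 (S = (⅛)*(-5) = -5/8 ≈ -0.62500)
b(F, K) = (F + F²)/(2*K) (b(F, K) = (F + F²)/(K + K) = (F + F²)/((2*K)) = (F + F²)*(1/(2*K)) = (F + F²)/(2*K))
-37935 + b(-87, (-5*(-4 + 1))*S + 6) = -37935 + (½)*(-87)*(1 - 87)/(-5*(-4 + 1)*(-5/8) + 6) = -37935 + (½)*(-87)*(-86)/(-5*(-3)*(-5/8) + 6) = -37935 + (½)*(-87)*(-86)/(15*(-5/8) + 6) = -37935 + (½)*(-87)*(-86)/(-75/8 + 6) = -37935 + (½)*(-87)*(-86)/(-27/8) = -37935 + (½)*(-87)*(-8/27)*(-86) = -37935 - 9976/9 = -351391/9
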